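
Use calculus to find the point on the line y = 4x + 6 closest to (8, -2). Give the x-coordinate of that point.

Minimize D(x)^2 = (x - 8)^2 + (4x + 8)^2.
d/dx[D^2] = 2(x - 8) + 2·4·(4x + 8) = 0 ⇒ x = -24/17.
Then y = 6/17 and the distance is √(1600/17) ≈ 9.7014.

-24/17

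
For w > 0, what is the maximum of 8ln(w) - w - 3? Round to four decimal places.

5.6355

h'(w) = 8/w − 1 = 0 gives w = 8.
h''(w) = -8/w², which is negative for w > 0, so this is a local maximum.
h(8) = 8·ln(8) - 8 - 3 ≈ 5.6355.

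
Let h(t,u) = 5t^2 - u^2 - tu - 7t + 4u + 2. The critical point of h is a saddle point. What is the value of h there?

∂h/∂t = 10t - u - 7 = 0 and ∂h/∂u = -t - 2u + 4 = 0, so (t, u) = (6/7, 11/7).
The Hessian has h_{tt} = 10, h_{uu} = -2, h_{tu} = -1, giving D = -21 < 0, so the point is a saddle point.
h(6/7, 11/7) = 15/7.

15/7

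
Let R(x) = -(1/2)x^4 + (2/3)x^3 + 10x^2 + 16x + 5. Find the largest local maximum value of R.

431/3

Critical points: R'(x) = -2x^3 + 2x^2 + 20x + 16 vanishes at x = -2, -1, 4.
Since R''(x) = -6x^2 + 4x + 20, we get R''(-2) = -12 < 0 ⇒ local maximum; R''(-1) = 10 > 0 ⇒ local minimum; R''(4) = -60 < 0 ⇒ local maximum.
The largest local maximum is R(4) = 431/3.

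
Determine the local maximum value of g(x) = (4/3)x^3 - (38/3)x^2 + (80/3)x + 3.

1555/81

g'(x) = 4x^2 - (76/3)x + 80/3. Setting g'(x) = 0 gives x ∈ {4/3, 5}.
g''(x) = 8x - 76/3. g''(4/3) = -44/3 < 0 ⇒ local maximum; g''(5) = 44/3 > 0 ⇒ local minimum.
So the local maximum value is g(4/3) = 1555/81.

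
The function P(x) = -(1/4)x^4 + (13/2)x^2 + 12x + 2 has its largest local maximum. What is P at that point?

90

Critical points: P'(x) = -x^3 + 13x + 12 vanishes at x = -3, -1, 4.
P''(x) = -3x^2 + 13. P''(-3) = -14 < 0 ⇒ local maximum; P''(-1) = 10 > 0 ⇒ local minimum; P''(4) = -35 < 0 ⇒ local maximum.
Thus P has its largest local maximum at x = 4, with value 90.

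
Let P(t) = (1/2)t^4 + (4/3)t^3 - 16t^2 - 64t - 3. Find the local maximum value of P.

P'(t) = 2t^3 + 4t^2 - 32t - 64 = 0 at t = -4, -2, 4.
Since P''(t) = 6t^2 + 8t - 32, we get P''(-4) = 32 > 0 ⇒ local minimum; P''(-2) = -24 < 0 ⇒ local maximum; P''(4) = 96 > 0 ⇒ local minimum.
So the local maximum value is P(-2) = 175/3.

175/3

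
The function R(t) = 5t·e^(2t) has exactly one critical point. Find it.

-1/2

Differentiating with the product rule gives R'(t) = (10t + 5)·e^(2t). Since e^(2t) > 0, the only critical point is t = -1/2.
R''(-1/2) has the same sign as 10 > 0, so this is a local minimum.
R(-1/2) = (-5/2)·e^(-1) ≈ -0.9197.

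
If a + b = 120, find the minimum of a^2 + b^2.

7200

With a + b = 120, a^2 + b^2 = a^2 + (120 − a)^2.
The derivative 2a − 2(120 − a) = 4a − 240 vanishes at a = 60; second derivative 4 > 0, a minimum.
The minimum is 2·(60)^2 = 7200.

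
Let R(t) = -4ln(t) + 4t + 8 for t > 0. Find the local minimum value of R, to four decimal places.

R'(t) = -4/t + 4 = 0 gives t = 1.
R''(t) = 4/t², which is positive for t > 0, so this is a local minimum.
R(1) = -4·ln(1) + 4 + 8 ≈ 12.0000.

12.0000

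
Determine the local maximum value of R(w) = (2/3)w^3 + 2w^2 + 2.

R'(w) = 2w^2 + 4w = 0 at w = -2, 0.
R''(w) = 4w + 4. R''(-2) = -4 < 0 ⇒ local maximum; R''(0) = 4 > 0 ⇒ local minimum.
Thus R has its local maximum at w = -2, with value 14/3.

14/3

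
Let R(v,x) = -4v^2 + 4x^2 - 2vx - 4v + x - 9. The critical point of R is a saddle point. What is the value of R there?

∂R/∂v = -8v - 2x - 4 = 0 and ∂R/∂x = -2v + 8x + 1 = 0, so (v, x) = (-15/34, -4/17).
The Hessian has R_{vv} = -8, R_{xx} = 8, R_{vx} = -2, giving D = -68 < 0, so the point is a saddle point.
R(-15/34, -4/17) = -140/17.

-140/17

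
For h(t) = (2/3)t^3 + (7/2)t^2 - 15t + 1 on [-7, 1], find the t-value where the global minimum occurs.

1

Differentiating, h'(t) = 2t^2 + 7t - 15; whose only zero in [-7, 1] is t = -5.
Candidates: h(-7) = 293/6; h(-5) = 481/6; h(1) = -59/6.
Hence the absolute minimum is -59/6 at t = 1.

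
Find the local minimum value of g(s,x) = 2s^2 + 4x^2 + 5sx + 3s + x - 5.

∂g/∂s = 4s + 5x + 3 = 0 and ∂g/∂x = 5s + 8x + 1 = 0, so (s, x) = (-19/7, 11/7).
The Hessian has g_{ss} = 4, g_{xx} = 8, g_{sx} = 5, giving D = 7 > 0 with g_{ss} > 0, so the point is a local minimum.
g(-19/7, 11/7) = -58/7.

-58/7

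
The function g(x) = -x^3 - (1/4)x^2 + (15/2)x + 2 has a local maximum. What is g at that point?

149/16

Critical points: g'(x) = -3x^2 - (1/2)x + 15/2 vanishes at x = -5/3, 3/2.
Second-derivative test with g''(x) = -6x - 1/2: g''(-5/3) = 19/2 > 0 ⇒ local minimum; g''(3/2) = -19/2 < 0 ⇒ local maximum.
So the local maximum value is g(3/2) = 149/16.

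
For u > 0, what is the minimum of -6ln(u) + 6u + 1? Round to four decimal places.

f'(u) = -6/u + 6 = 0 gives u = 1.
f''(u) = 6/u², which is positive for u > 0, so this is a local minimum.
f(1) = -6·ln(1) + 6 + 1 ≈ 7.0000.

7.0000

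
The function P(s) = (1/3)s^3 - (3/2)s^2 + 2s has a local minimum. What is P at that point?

2/3

P'(s) = s^2 - 3s + 2 = 0 at s = 1, 2.
P''(s) = 2s - 3. P''(1) = -1 < 0 ⇒ local maximum; P''(2) = 1 > 0 ⇒ local minimum.
Thus P has its local minimum at s = 2, with value 2/3.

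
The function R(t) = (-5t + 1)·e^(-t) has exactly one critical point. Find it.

6/5

Differentiating with the product rule gives R'(t) = (5t - 6)·e^(-t). Since e^(-t) > 0, the only critical point is t = 6/5.
R''(6/5) has the same sign as 5 > 0, so this is a local minimum.
R(6/5) = (-5)·e^(-6/5) ≈ -1.5060.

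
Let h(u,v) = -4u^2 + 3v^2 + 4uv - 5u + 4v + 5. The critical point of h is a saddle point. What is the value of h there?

411/64

∂h/∂u = -8u + 4v - 5 = 0 and ∂h/∂v = 4u + 6v + 4 = 0, so (u, v) = (-23/32, -3/16).
The Hessian has h_{uu} = -8, h_{vv} = 6, h_{uv} = 4, giving D = -64 < 0, so the point is a saddle point.
h(-23/32, -3/16) = 411/64.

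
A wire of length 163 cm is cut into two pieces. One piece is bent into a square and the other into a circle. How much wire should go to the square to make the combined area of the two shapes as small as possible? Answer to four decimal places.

91.2962

Let x be the length used for the square. Square side x/4; circle radius (163−x)/(2π).
A(x) = (x/4)² + π·((163−x)/(2π))² = x²/16 + (163−x)²/(4π) for 0 ≤ x ≤ 163. A'(x) = x/8 − (163−x)/(2π) = 0 gives x = 4·163/(π+4) ≈ 91.2962.
A'' = 1/8 + 1/(2π) > 0, so this gives the minimum combined area; x ≈ 91.2962 cm to the square.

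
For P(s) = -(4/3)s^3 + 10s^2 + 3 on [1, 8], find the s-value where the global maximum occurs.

5

P'(s) = -4s^2 + 20s, whose only zero in [1, 8] is s = 5.
Compare values at every candidate in [1, 8]: P(1) = 35/3,  P(5) = 259/3,  P(8) = -119/3.
Hence the absolute maximum is 259/3 at s = 5.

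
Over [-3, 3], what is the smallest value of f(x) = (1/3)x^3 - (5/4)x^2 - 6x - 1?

-85/4

Differentiating, f'(x) = x^2 - (5/2)x - 6; whose only zero in [-3, 3] is x = -3/2.
Evaluating at the critical points and endpoints: f(-3) = -13/4,  f(-3/2) = 65/16,  f(3) = -85/4.
Hence the absolute minimum is -85/4 at x = 3.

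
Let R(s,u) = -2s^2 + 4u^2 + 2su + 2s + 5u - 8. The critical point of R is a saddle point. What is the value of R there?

-19/2

∂R/∂s = -4s + 2u + 2 = 0 and ∂R/∂u = 2s + 8u + 5 = 0, so (s, u) = (1/6, -2/3).
The Hessian has R_{ss} = -4, R_{uu} = 8, R_{su} = 2, giving D = -36 < 0, so the point is a saddle point.
R(1/6, -2/3) = -19/2.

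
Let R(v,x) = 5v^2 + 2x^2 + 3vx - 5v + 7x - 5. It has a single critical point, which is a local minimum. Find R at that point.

∂R/∂v = 10v + 3x - 5 = 0 and ∂R/∂x = 3v + 4x + 7 = 0, so (v, x) = (41/31, -85/31).
The Hessian has R_{vv} = 10, R_{xx} = 4, R_{vx} = 3, giving D = 31 > 0 with R_{vv} > 0, so the point is a local minimum.
R(41/31, -85/31) = -555/31.

-555/31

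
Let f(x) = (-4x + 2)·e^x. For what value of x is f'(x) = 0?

-1/2

Differentiating with the product rule gives f'(x) = (-4x - 2)·e^x. Since e^x > 0, the only critical point is x = -1/2.
f''(-1/2) has the same sign as -4 < 0, so this is a local maximum.
f(-1/2) = (4)·e^(-1/2) ≈ 2.4261.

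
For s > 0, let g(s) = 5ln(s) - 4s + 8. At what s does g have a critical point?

g'(s) = 5/s − 4 = 0 gives s = 5/4.
g''(s) = -5/s², which is negative for s > 0, so this is a local maximum.
g(5/4) = 5·ln(5/4) - 5 + 8 ≈ 4.1157.

5/4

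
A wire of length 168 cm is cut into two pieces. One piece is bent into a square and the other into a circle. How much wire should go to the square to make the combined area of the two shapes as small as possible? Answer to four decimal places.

94.0967

Let x be the length used for the square. Square side x/4; circle radius (168−x)/(2π).
A(x) = (x/4)² + π·((168−x)/(2π))² = x²/16 + (168−x)²/(4π) for 0 ≤ x ≤ 168. A'(x) = x/8 − (168−x)/(2π) = 0 gives x = 4·168/(π+4) ≈ 94.0967.
A'' = 1/8 + 1/(2π) > 0, so this gives the minimum combined area; x ≈ 94.0967 cm to the square.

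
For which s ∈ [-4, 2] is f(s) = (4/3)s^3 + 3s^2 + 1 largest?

2

Differentiating, f'(s) = 4s^2 + 6s; which vanishes at s = -3/2 and s = 0.
Compare values at every candidate in [-4, 2]: f(-4) = -109/3; f(-3/2) = 13/4; f(0) = 1; f(2) = 71/3.
So the maximum is f(2) = 71/3.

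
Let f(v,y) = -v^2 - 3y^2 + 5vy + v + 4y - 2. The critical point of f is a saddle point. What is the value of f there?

∂f/∂v = -2v + 5y + 1 = 0 and ∂f/∂y = 5v - 6y + 4 = 0, so (v, y) = (-2, -1).
The Hessian has f_{vv} = -2, f_{yy} = -6, f_{vy} = 5, giving D = -13 < 0, so the point is a saddle point.
f(-2, -1) = -5.

-5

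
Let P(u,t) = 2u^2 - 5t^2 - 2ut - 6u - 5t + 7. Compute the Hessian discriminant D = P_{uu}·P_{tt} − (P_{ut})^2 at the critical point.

∂P/∂u = 4u - 2t - 6 = 0 and ∂P/∂t = -2u - 10t - 5 = 0, so (u, t) = (25/22, -8/11).
The Hessian has P_{uu} = 4, P_{tt} = -10, P_{ut} = -2, giving D = -44 < 0, so the point is a saddle point.
D = (4)·(-10) − (-2)^2 = -44.

-44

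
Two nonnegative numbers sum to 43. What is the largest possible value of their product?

1849/4

With x + y = 43, the product is P(x) = x(43 − x).
P'(x) = 43 − 2x = 0 gives x = 43/2; P'' = −2 < 0, so this is the maximum.
P = 43/2·43/2 = 1849/4.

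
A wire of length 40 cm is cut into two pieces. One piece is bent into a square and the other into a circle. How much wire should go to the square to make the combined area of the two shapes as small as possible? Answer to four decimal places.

22.4040

Let x be the length used for the square. Square side x/4; circle radius (40−x)/(2π).
A(x) = (x/4)² + π·((40−x)/(2π))² = x²/16 + (40−x)²/(4π) for 0 ≤ x ≤ 40. A'(x) = x/8 − (40−x)/(2π) = 0 gives x = 4·40/(π+4) ≈ 22.4040.
A'' = 1/8 + 1/(2π) > 0, so this gives the minimum combined area; x ≈ 22.4040 cm to the square.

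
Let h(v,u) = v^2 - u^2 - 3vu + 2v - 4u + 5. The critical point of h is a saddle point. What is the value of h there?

53/13

∂h/∂v = 2v - 3u + 2 = 0 and ∂h/∂u = -3v - 2u - 4 = 0, so (v, u) = (-16/13, -2/13).
The Hessian has h_{vv} = 2, h_{uu} = -2, h_{vu} = -3, giving D = -13 < 0, so the point is a saddle point.
h(-16/13, -2/13) = 53/13.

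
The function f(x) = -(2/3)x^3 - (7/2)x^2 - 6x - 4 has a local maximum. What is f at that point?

-5/8

Critical points: f'(x) = -2x^2 - 7x - 6 vanishes at x = -2, -3/2.
Since f''(x) = -4x - 7, we get f''(-2) = 1 > 0 ⇒ local minimum; f''(-3/2) = -1 < 0 ⇒ local maximum.
The local maximum is f(-3/2) = -5/8.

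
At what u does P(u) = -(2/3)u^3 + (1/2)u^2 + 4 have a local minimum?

P'(u) = -2u^2 + u. Setting P'(u) = 0 gives u ∈ {0, 1/2}.
P''(u) = -4u + 1. P''(0) = 1 > 0 ⇒ local minimum; P''(1/2) = -1 < 0 ⇒ local maximum.
So the local minimum value is P(0) = 4.

0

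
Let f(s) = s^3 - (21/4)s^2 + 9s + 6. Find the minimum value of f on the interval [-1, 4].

-37/4

f'(s) = 3s^2 - (21/2)s + 9, which vanishes at s = 3/2 and s = 2.
Compare values at every candidate in [-1, 4]: f(-1) = -37/4; f(3/2) = 177/16; f(2) = 11; f(4) = 22.
Hence the absolute minimum is -37/4 at s = -1.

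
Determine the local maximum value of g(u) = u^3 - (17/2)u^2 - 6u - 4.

-161/54

g'(u) = 3u^2 - 17u - 6. Setting g'(u) = 0 gives u ∈ {-1/3, 6}.
Second-derivative test with g''(u) = 6u - 17: g''(-1/3) = -19 < 0 ⇒ local maximum; g''(6) = 19 > 0 ⇒ local minimum.
Thus g has its local maximum at u = -1/3, with value -161/54.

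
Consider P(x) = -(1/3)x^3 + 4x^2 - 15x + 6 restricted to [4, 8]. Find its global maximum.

-32/3

The derivative is -x^2 + 8x - 15, whose only zero in [4, 8] is x = 5.
Evaluating at the critical points and endpoints: P(4) = -34/3, P(5) = -32/3, P(8) = -86/3.
The maximum over the interval is -32/3, attained at x = 5.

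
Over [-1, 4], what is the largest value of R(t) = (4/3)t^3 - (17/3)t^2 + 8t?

80/3

R'(t) = 4t^2 - (34/3)t + 8, which vanishes at t = 4/3 and t = 3/2.
Compare values at every candidate in [-1, 4]: R(-1) = -15; R(4/3) = 304/81; R(3/2) = 15/4; R(4) = 80/3.
Hence the absolute maximum is 80/3 at t = 4.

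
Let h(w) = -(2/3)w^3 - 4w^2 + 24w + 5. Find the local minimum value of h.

-139

h'(w) = -2w^2 - 8w + 24. Setting h'(w) = 0 gives w ∈ {-6, 2}.
Second-derivative test with h''(w) = -4w - 8: h''(-6) = 16 > 0 ⇒ local minimum; h''(2) = -16 < 0 ⇒ local maximum.
The local minimum is h(-6) = -139.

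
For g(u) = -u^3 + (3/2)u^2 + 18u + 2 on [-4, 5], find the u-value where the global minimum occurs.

-2

g'(u) = -3u^2 + 3u + 18, which vanishes at u = -2 and u = 3.
Evaluating at the critical points and endpoints: g(-4) = 18; g(-2) = -20; g(3) = 85/2; g(5) = 9/2.
Hence the absolute minimum is -20 at u = -2.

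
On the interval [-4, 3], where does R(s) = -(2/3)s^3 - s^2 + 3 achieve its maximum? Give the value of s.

-4

Differentiating, R'(s) = -2s^2 - 2s; which vanishes at s = -1 and s = 0.
Compare values at every candidate in [-4, 3]: R(-4) = 89/3, R(-1) = 8/3, R(0) = 3, R(3) = -24.
So the maximum is R(-4) = 89/3.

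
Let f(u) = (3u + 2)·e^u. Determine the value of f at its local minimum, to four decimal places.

-0.5666

Differentiating with the product rule gives f'(u) = (3u + 5)·e^u. Since e^u > 0, the only critical point is u = -5/3.
f''(-5/3) has the same sign as 3 > 0, so this is a local minimum.
f(-5/3) = (-3)·e^(-5/3) ≈ -0.5666.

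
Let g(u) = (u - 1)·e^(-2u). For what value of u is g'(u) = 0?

By the product rule, g'(u) = (-2u + 3)·e^(-2u). Since e^(-2u) > 0, the only critical point is u = 3/2.
g''(3/2) has the same sign as -2 < 0, so this is a local maximum.
g(3/2) = (1/2)·e^(-3) ≈ 0.0249.

3/2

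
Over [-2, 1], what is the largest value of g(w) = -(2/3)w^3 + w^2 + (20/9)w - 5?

-1/9

g'(w) = -2w^2 + 2w + 20/9, whose only zero in [-2, 1] is w = -2/3.
Compare values at every candidate in [-2, 1]: g(-2) = -1/9, g(-2/3) = -473/81, g(1) = -22/9.
Hence the absolute maximum is -1/9 at w = -2.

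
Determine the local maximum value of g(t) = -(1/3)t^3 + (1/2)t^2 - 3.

g'(t) = -t^2 + t. Setting g'(t) = 0 gives t ∈ {0, 1}.
Since g''(t) = -2t + 1, we get g''(0) = 1 > 0 ⇒ local minimum; g''(1) = -1 < 0 ⇒ local maximum.
So the local maximum value is g(1) = -17/6.

-17/6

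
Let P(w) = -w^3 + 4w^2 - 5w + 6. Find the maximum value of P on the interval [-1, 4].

16

The derivative is -3w^2 + 8w - 5, which vanishes at w = 1 and w = 5/3.
Candidates: P(-1) = 16; P(1) = 4; P(5/3) = 112/27; P(4) = -14.
Hence the absolute maximum is 16 at w = -1.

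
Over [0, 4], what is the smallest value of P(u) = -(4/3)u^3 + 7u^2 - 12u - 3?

Differentiating, P'(u) = -4u^2 + 14u - 12; which vanishes at u = 3/2 and u = 2.
Compare values at every candidate in [0, 4]: P(0) = -3; P(3/2) = -39/4; P(2) = -29/3; P(4) = -73/3.
The minimum over the interval is -73/3, attained at u = 4.

-73/3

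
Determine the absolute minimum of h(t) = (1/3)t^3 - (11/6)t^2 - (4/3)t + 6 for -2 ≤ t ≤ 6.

-22/3

Differentiating, h'(t) = t^2 - (11/3)t - 4/3; which vanishes at t = -1/3 and t = 4.
Candidates: h(-2) = -4/3, h(-1/3) = 1009/162, h(4) = -22/3, h(6) = 4.
So the minimum is h(4) = -22/3.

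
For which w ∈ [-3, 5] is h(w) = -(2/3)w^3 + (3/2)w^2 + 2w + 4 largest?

-3

Differentiating, h'(w) = -2w^2 + 3w + 2; which vanishes at w = -1/2 and w = 2.
Candidates: h(-3) = 59/2; h(-1/2) = 83/24; h(2) = 26/3; h(5) = -191/6.
The maximum over the interval is 59/2, attained at w = -3.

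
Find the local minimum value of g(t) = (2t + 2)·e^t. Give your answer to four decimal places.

By the product rule, g'(t) = (2t + 4)·e^t. Since e^t > 0, the only critical point is t = -2.
g''(-2) has the same sign as 2 > 0, so this is a local minimum.
g(-2) = (-2)·e^(-2) ≈ -0.2707.

-0.2707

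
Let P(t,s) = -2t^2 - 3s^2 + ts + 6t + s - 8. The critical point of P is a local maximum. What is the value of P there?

∂P/∂t = -4t + s + 6 = 0 and ∂P/∂s = t - 6s + 1 = 0, so (t, s) = (37/23, 10/23).
The Hessian has P_{tt} = -4, P_{ss} = -6, P_{ts} = 1, giving D = 23 > 0 with P_{tt} < 0, so the point is a local maximum.
P(37/23, 10/23) = -68/23.

-68/23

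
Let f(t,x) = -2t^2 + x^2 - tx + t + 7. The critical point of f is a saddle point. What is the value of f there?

∂f/∂t = -4t - x + 1 = 0 and ∂f/∂x = -t + 2x = 0, so (t, x) = (2/9, 1/9).
The Hessian has f_{tt} = -4, f_{xx} = 2, f_{tx} = -1, giving D = -9 < 0, so the point is a saddle point.
f(2/9, 1/9) = 64/9.

64/9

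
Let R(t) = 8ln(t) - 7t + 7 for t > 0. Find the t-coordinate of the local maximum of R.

R'(t) = 8/t − 7 = 0 gives t = 8/7.
R''(t) = -8/t², which is negative for t > 0, so this is a local maximum.
R(8/7) = 8·ln(8/7) - 8 + 7 ≈ 0.0683.

8/7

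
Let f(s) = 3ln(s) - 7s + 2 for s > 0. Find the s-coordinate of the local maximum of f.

f'(s) = 3/s − 7 = 0 gives s = 3/7.
f''(s) = -3/s², which is negative for s > 0, so this is a local maximum.
f(3/7) = 3·ln(3/7) - 3 + 2 ≈ -3.5419.

3/7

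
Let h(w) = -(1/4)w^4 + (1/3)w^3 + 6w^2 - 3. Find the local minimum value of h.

Critical points: h'(w) = -w^3 + w^2 + 12w vanishes at w = -3, 0, 4.
h''(w) = -3w^2 + 2w + 12. h''(-3) = -21 < 0 ⇒ local maximum; h''(0) = 12 > 0 ⇒ local minimum; h''(4) = -28 < 0 ⇒ local maximum.
So the local minimum value is h(0) = -3.

-3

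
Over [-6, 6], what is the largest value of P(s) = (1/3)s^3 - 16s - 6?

Differentiating, P'(s) = s^2 - 16; which vanishes at s = -4 and s = 4.
Evaluating at the critical points and endpoints: P(-6) = 18, P(-4) = 110/3, P(4) = -146/3, P(6) = -30.
So the maximum is P(-4) = 110/3.

110/3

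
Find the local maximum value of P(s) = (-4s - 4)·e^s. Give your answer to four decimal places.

P'(s) = (-4)·e^s + (-4s - 4)·1·e^s = (-4s - 8)·e^s. Since e^s > 0, the only critical point is s = -2.
P''(-2) has the same sign as -4 < 0, so this is a local maximum.
P(-2) = (4)·e^(-2) ≈ 0.5413.

0.5413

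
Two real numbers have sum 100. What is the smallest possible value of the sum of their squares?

With a + b = 100, a^2 + b^2 = a^2 + (100 − a)^2.
The derivative 2a − 2(100 − a) = 4a − 200 vanishes at a = 50; second derivative 4 > 0, a minimum.
The minimum is 2·(50)^2 = 5000.

5000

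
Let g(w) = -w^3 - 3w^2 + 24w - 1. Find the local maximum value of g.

27

g'(w) = -3w^2 - 6w + 24 = 0 at w = -4, 2.
Since g''(w) = -6w - 6, we get g''(-4) = 18 > 0 ⇒ local minimum; g''(2) = -18 < 0 ⇒ local maximum.
Thus g has its local maximum at w = 2, with value 27.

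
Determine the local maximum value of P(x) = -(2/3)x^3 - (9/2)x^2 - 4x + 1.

47/24

P'(x) = -2x^2 - 9x - 4 = 0 at x = -4, -1/2.
Since P''(x) = -4x - 9, we get P''(-4) = 7 > 0 ⇒ local minimum; P''(-1/2) = -7 < 0 ⇒ local maximum.
Thus P has its local maximum at x = -1/2, with value 47/24.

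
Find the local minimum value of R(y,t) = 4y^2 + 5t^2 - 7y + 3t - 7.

∂R/∂y = 8y - 7 = 0 and ∂R/∂t = 10t + 3 = 0, so (y, t) = (7/8, -3/10).
The Hessian has R_{yy} = 8, R_{tt} = 10, R_{yt} = 0, giving D = 80 > 0 with R_{yy} > 0, so the point is a local minimum.
R(7/8, -3/10) = -841/80.

-841/80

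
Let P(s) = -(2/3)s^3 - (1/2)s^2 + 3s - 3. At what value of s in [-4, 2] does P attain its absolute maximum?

-4

P'(s) = -2s^2 - s + 3, which vanishes at s = -3/2 and s = 1.
Compare values at every candidate in [-4, 2]: P(-4) = 59/3, P(-3/2) = -51/8, P(1) = -7/6, P(2) = -13/3.
So the maximum is P(-4) = 59/3.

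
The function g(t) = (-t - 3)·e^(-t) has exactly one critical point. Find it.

-2

Differentiating with the product rule gives g'(t) = (t + 2)·e^(-t). Since e^(-t) > 0, the only critical point is t = -2.
g''(-2) has the same sign as 1 > 0, so this is a local minimum.
g(-2) = (-1)·e^(2) ≈ -7.3891.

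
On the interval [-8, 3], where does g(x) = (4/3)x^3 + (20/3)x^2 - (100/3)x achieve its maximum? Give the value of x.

-5

g'(x) = 4x^2 + (40/3)x - 100/3, which vanishes at x = -5 and x = 5/3.
Compare values at every candidate in [-8, 3]: g(-8) = 32/3; g(-5) = 500/3; g(5/3) = -2500/81; g(3) = -4.
Hence the absolute maximum is 500/3 at x = -5.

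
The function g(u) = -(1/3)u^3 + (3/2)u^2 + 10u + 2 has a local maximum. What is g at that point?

Critical points: g'(u) = -u^2 + 3u + 10 vanishes at u = -2, 5.
g''(u) = -2u + 3. g''(-2) = 7 > 0 ⇒ local minimum; g''(5) = -7 < 0 ⇒ local maximum.
Thus g has its local maximum at u = 5, with value 287/6.

287/6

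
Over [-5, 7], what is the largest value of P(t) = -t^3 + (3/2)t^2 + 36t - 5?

99

P'(t) = -3t^2 + 3t + 36, which vanishes at t = -3 and t = 4.
Evaluating at the critical points and endpoints: P(-5) = -45/2, P(-3) = -145/2, P(4) = 99, P(7) = -45/2.
So the maximum is P(4) = 99.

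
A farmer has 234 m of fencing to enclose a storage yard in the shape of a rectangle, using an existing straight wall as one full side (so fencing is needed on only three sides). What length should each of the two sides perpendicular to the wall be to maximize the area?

Let the sides perpendicular to the wall have length x and the parallel side y, so 2x + y = 234 and the area is A = xy = x(234 − 2x).
A'(x) = 234 − 4x = 0 gives x = 117/2, and A''(x) = −4 < 0 confirms a maximum.
Then y = 234 − 2·117/2 = 117 and A = 13689/2.

117/2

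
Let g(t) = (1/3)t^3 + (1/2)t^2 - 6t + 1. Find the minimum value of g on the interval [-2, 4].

-19/3

The derivative is t^2 + t - 6, whose only zero in [-2, 4] is t = 2.
Evaluating at the critical points and endpoints: g(-2) = 37/3, g(2) = -19/3, g(4) = 19/3.
Hence the absolute minimum is -19/3 at t = 2.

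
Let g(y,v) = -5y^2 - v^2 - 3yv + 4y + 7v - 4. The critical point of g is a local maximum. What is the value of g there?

∂g/∂y = -10y - 3v + 4 = 0 and ∂g/∂v = -3y - 2v + 7 = 0, so (y, v) = (-13/11, 58/11).
The Hessian has g_{yy} = -10, g_{vv} = -2, g_{yv} = -3, giving D = 11 > 0 with g_{yy} < 0, so the point is a local maximum.
g(-13/11, 58/11) = 133/11.

133/11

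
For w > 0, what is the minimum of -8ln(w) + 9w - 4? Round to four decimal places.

4.9423

P'(w) = -8/w + 9 = 0 gives w = 8/9.
P''(w) = 8/w², which is positive for w > 0, so this is a local minimum.
P(8/9) = -8·ln(8/9) + 8 - 4 ≈ 4.9423.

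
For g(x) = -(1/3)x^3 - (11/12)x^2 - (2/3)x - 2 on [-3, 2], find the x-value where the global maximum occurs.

g'(x) = -x^2 - (11/6)x - 2/3, which vanishes at x = -4/3 and x = -1/2.
Candidates: g(-3) = 3/4, g(-4/3) = -158/81, g(-1/2) = -89/48, g(2) = -29/3.
Hence the absolute maximum is 3/4 at x = -3.

-3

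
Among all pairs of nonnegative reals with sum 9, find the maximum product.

81/4

With x + y = 9, the product is P(x) = x(9 − x).
P'(x) = 9 − 2x = 0 gives x = 9/2; P'' = −2 < 0, so this is the maximum.
P = 9/2·9/2 = 81/4.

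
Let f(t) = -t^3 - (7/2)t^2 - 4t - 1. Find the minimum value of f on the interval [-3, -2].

Differentiating, f'(t) = -3t^2 - 7t - 4; which has no zeros in [-3, -2].
Compare values at every candidate in [-3, -2]: f(-3) = 13/2,  f(-2) = 1.
The minimum over the interval is 1, attained at t = -2.

1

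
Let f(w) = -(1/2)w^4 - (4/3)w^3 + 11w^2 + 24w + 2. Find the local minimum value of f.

f'(w) = -2w^3 - 4w^2 + 22w + 24 = 0 at w = -4, -1, 3.
f''(w) = -6w^2 - 8w + 22. f''(-4) = -42 < 0 ⇒ local maximum; f''(-1) = 24 > 0 ⇒ local minimum; f''(3) = -56 < 0 ⇒ local maximum.
The local minimum is f(-1) = -61/6.

-61/6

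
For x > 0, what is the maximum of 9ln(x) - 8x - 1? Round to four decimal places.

P'(x) = 9/x − 8 = 0 gives x = 9/8.
P''(x) = -9/x², which is negative for x > 0, so this is a local maximum.
P(9/8) = 9·ln(9/8) - 9 - 1 ≈ -8.9400.

-8.9400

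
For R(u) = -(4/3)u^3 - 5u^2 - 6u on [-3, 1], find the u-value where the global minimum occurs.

R'(u) = -4u^2 - 10u - 6, which vanishes at u = -3/2 and u = -1.
Candidates: R(-3) = 9, R(-3/2) = 9/4, R(-1) = 7/3, R(1) = -37/3.
Hence the absolute minimum is -37/3 at u = 1.

1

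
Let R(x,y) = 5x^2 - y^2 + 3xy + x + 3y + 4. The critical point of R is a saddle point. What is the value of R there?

151/29

∂R/∂x = 10x + 3y + 1 = 0 and ∂R/∂y = 3x - 2y + 3 = 0, so (x, y) = (-11/29, 27/29).
The Hessian has R_{xx} = 10, R_{yy} = -2, R_{xy} = 3, giving D = -29 < 0, so the point is a saddle point.
R(-11/29, 27/29) = 151/29.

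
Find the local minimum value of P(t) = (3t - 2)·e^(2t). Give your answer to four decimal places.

By the product rule, P'(t) = (6t - 1)·e^(2t). Since e^(2t) > 0, the only critical point is t = 1/6.
P''(1/6) has the same sign as 6 > 0, so this is a local minimum.
P(1/6) = (-3/2)·e^(1/3) ≈ -2.0934.

-2.0934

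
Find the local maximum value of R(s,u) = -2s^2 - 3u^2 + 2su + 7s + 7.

287/20

∂R/∂s = -4s + 2u + 7 = 0 and ∂R/∂u = 2s - 6u = 0, so (s, u) = (21/10, 7/10).
The Hessian has R_{ss} = -4, R_{uu} = -6, R_{su} = 2, giving D = 20 > 0 with R_{ss} < 0, so the point is a local maximum.
R(21/10, 7/10) = 287/20.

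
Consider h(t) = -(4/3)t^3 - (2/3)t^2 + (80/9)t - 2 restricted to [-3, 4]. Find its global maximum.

446/81

Differentiating, h'(t) = -4t^2 - (4/3)t + 80/9; which vanishes at t = -5/3 and t = 4/3.
Candidates: h(-3) = 4/3; h(-5/3) = -1012/81; h(4/3) = 446/81; h(4) = -562/9.
So the maximum is h(4/3) = 446/81.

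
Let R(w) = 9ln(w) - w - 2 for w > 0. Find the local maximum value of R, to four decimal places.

8.7750

R'(w) = 9/w − 1 = 0 gives w = 9.
R''(w) = -9/w², which is negative for w > 0, so this is a local maximum.
R(9) = 9·ln(9) - 9 - 2 ≈ 8.7750.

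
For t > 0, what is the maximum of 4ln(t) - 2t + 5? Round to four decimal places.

h'(t) = 4/t − 2 = 0 gives t = 2.
h''(t) = -4/t², which is negative for t > 0, so this is a local maximum.
h(2) = 4·ln(2) - 4 + 5 ≈ 3.7726.

3.7726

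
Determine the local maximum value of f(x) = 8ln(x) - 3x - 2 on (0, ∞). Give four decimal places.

-2.1534

f'(x) = 8/x − 3 = 0 gives x = 8/3.
f''(x) = -8/x², which is negative for x > 0, so this is a local maximum.
f(8/3) = 8·ln(8/3) - 8 - 2 ≈ -2.1534.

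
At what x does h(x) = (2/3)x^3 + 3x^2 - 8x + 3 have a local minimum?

h'(x) = 2x^2 + 6x - 8. Setting h'(x) = 0 gives x ∈ {-4, 1}.
Since h''(x) = 4x + 6, we get h''(-4) = -10 < 0 ⇒ local maximum; h''(1) = 10 > 0 ⇒ local minimum.
So the local minimum value is h(1) = -4/3.

1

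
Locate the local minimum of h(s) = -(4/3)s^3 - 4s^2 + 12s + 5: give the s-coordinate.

-3

h'(s) = -4s^2 - 8s + 12 = 0 at s = -3, 1.
h''(s) = -8s - 8. h''(-3) = 16 > 0 ⇒ local minimum; h''(1) = -16 < 0 ⇒ local maximum.
So the local minimum value is h(-3) = -31.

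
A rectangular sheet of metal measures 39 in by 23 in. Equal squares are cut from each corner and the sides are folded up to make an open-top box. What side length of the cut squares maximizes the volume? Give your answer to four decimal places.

4.6740

With cut size x, the volume is V(x) = x(39 − 2x)(23 − 2x) for 0 < x < 11.5.
V'(x) = 12x^2 − 248x + 897. Setting V'(x) = 0 gives x ≈ 4.6740 (the root in (0, 11.5)).
V''(x) = 24x − 248 is negative there, so this is the maximum; V ≈ 1892.0778.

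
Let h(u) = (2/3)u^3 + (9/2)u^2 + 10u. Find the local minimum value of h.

-22/3

h'(u) = 2u^2 + 9u + 10. Setting h'(u) = 0 gives u ∈ {-5/2, -2}.
Second-derivative test with h''(u) = 4u + 9: h''(-5/2) = -1 < 0 ⇒ local maximum; h''(-2) = 1 > 0 ⇒ local minimum.
The local minimum is h(-2) = -22/3.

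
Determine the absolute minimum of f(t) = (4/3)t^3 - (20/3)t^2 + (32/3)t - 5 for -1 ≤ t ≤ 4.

-71/3

The derivative is 4t^2 - (40/3)t + 32/3, which vanishes at t = 4/3 and t = 2.
Compare values at every candidate in [-1, 4]: f(-1) = -71/3; f(4/3) = 43/81; f(2) = 1/3; f(4) = 49/3.
So the minimum is f(-1) = -71/3.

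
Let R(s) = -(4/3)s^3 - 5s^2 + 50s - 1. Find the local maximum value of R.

863/12

R'(s) = -4s^2 - 10s + 50. Setting R'(s) = 0 gives s ∈ {-5, 5/2}.
Since R''(s) = -8s - 10, we get R''(-5) = 30 > 0 ⇒ local minimum; R''(5/2) = -30 < 0 ⇒ local maximum.
Thus R has its local maximum at s = 5/2, with value 863/12.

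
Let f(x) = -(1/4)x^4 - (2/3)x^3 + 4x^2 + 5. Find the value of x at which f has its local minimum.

0

f'(x) = -x^3 - 2x^2 + 8x = 0 at x = -4, 0, 2.
Since f''(x) = -3x^2 - 4x + 8, we get f''(-4) = -24 < 0 ⇒ local maximum; f''(0) = 8 > 0 ⇒ local minimum; f''(2) = -12 < 0 ⇒ local maximum.
The local minimum is f(0) = 5.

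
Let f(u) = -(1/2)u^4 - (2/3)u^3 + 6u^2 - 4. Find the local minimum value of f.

f'(u) = -2u^3 - 2u^2 + 12u = 0 at u = -3, 0, 2.
f''(u) = -6u^2 - 4u + 12. f''(-3) = -30 < 0 ⇒ local maximum; f''(0) = 12 > 0 ⇒ local minimum; f''(2) = -20 < 0 ⇒ local maximum.
The local minimum is f(0) = -4.

-4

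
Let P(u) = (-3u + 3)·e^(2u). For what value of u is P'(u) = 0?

By the product rule, P'(u) = (-6u + 3)·e^(2u). Since e^(2u) > 0, the only critical point is u = 1/2.
P''(1/2) has the same sign as -6 < 0, so this is a local maximum.
P(1/2) = (3/2)·e^(1) ≈ 4.0774.

1/2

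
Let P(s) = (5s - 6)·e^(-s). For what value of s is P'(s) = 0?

11/5

Differentiating with the product rule gives P'(s) = (-5s + 11)·e^(-s). Since e^(-s) > 0, the only critical point is s = 11/5.
P''(11/5) has the same sign as -5 < 0, so this is a local maximum.
P(11/5) = (5)·e^(-11/5) ≈ 0.5540.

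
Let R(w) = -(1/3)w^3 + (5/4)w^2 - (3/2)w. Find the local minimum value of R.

Critical points: R'(w) = -w^2 + (5/2)w - 3/2 vanishes at w = 1, 3/2.
Since R''(w) = -2w + 5/2, we get R''(1) = 1/2 > 0 ⇒ local minimum; R''(3/2) = -1/2 < 0 ⇒ local maximum.
Thus R has its local minimum at w = 1, with value -7/12.

-7/12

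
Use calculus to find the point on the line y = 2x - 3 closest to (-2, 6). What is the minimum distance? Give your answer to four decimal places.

5.8138

Minimize D(x)^2 = (x + 2)^2 + (2x - 9)^2.
d/dx[D^2] = 2(x + 2) + 2·2·(2x - 9) = 0 ⇒ x = 16/5.
Then y = 17/5 and the distance is √(169/5) ≈ 5.8138.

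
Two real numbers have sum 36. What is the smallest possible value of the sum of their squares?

With a + b = 36, a^2 + b^2 = a^2 + (36 − a)^2.
The derivative 2a − 2(36 − a) = 4a − 72 vanishes at a = 18; second derivative 4 > 0, a minimum.
The minimum is 2·(18)^2 = 648.

648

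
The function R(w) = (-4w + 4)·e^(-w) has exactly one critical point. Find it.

Differentiating with the product rule gives R'(w) = (4w - 8)·e^(-w). Since e^(-w) > 0, the only critical point is w = 2.
R''(2) has the same sign as 4 > 0, so this is a local minimum.
R(2) = (-4)·e^(-2) ≈ -0.5413.

2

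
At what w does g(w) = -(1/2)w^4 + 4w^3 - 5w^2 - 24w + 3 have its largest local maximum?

g'(w) = -2w^3 + 12w^2 - 10w - 24. Setting g'(w) = 0 gives w ∈ {-1, 3, 4}.
Since g''(w) = -6w^2 + 24w - 10, we get g''(-1) = -40 < 0 ⇒ local maximum; g''(3) = 8 > 0 ⇒ local minimum; g''(4) = -10 < 0 ⇒ local maximum.
So the largest local maximum value is g(-1) = 35/2.

-1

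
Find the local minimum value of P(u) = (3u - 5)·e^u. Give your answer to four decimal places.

-5.8432

P'(u) = 3·e^u + (3u - 5)·1·e^u = (3u - 2)·e^u. Since e^u > 0, the only critical point is u = 2/3.
P''(2/3) has the same sign as 3 > 0, so this is a local minimum.
P(2/3) = (-3)·e^(2/3) ≈ -5.8432.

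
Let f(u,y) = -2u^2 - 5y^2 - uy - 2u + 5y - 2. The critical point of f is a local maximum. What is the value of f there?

2/39

∂f/∂u = -4u - y - 2 = 0 and ∂f/∂y = -u - 10y + 5 = 0, so (u, y) = (-25/39, 22/39).
The Hessian has f_{uu} = -4, f_{yy} = -10, f_{uy} = -1, giving D = 39 > 0 with f_{uu} < 0, so the point is a local maximum.
f(-25/39, 22/39) = 2/39.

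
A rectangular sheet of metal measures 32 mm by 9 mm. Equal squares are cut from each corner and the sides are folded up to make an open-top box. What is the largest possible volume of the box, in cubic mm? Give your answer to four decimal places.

With cut size x, the volume is V(x) = x(32 − 2x)(9 − 2x) for 0 < x < 4.5.
V'(x) = 12x^2 − 164x + 288. Setting V'(x) = 0 gives x ≈ 2.0695 (the root in (0, 4.5)).
V''(x) = 24x − 164 is negative there, so this is the maximum; V ≈ 280.2772.

280.2772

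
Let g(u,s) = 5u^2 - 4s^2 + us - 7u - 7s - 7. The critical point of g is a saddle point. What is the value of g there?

∂g/∂u = 10u + s - 7 = 0 and ∂g/∂s = u - 8s - 7 = 0, so (u, s) = (7/9, -7/9).
The Hessian has g_{uu} = 10, g_{ss} = -8, g_{us} = 1, giving D = -81 < 0, so the point is a saddle point.
g(7/9, -7/9) = -7.

-7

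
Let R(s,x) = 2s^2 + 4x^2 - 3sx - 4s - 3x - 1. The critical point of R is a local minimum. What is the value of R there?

-141/23

∂R/∂s = 4s - 3x - 4 = 0 and ∂R/∂x = -3s + 8x - 3 = 0, so (s, x) = (41/23, 24/23).
The Hessian has R_{ss} = 4, R_{xx} = 8, R_{sx} = -3, giving D = 23 > 0 with R_{ss} > 0, so the point is a local minimum.
R(41/23, 24/23) = -141/23.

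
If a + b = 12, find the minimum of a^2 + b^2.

With a + b = 12, a^2 + b^2 = a^2 + (12 − a)^2.
The derivative 2a − 2(12 − a) = 4a − 24 vanishes at a = 6; second derivative 4 > 0, a minimum.
The minimum is 2·(6)^2 = 72.

72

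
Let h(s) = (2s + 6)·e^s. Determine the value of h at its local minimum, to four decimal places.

By the product rule, h'(s) = (2s + 8)·e^s. Since e^s > 0, the only critical point is s = -4.
h''(-4) has the same sign as 2 > 0, so this is a local minimum.
h(-4) = (-2)·e^(-4) ≈ -0.0366.

-0.0366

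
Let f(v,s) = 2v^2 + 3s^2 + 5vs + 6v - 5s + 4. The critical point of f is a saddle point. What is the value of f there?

∂f/∂v = 4v + 5s + 6 = 0 and ∂f/∂s = 5v + 6s - 5 = 0, so (v, s) = (61, -50).
The Hessian has f_{vv} = 4, f_{ss} = 6, f_{vs} = 5, giving D = -1 < 0, so the point is a saddle point.
f(61, -50) = 312.

312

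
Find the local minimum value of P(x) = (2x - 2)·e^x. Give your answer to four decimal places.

Differentiating with the product rule gives P'(x) = (2x)·e^x. Since e^x > 0, the only critical point is x = 0.
P''(0) has the same sign as 2 > 0, so this is a local minimum.
P(0) = (-2)·e^(0) ≈ -2.0000.

-2.0000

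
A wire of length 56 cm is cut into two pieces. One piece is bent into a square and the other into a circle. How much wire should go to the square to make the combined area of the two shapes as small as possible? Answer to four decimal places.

31.3656

Let x be the length used for the square. Square side x/4; circle radius (56−x)/(2π).
A(x) = (x/4)² + π·((56−x)/(2π))² = x²/16 + (56−x)²/(4π) for 0 ≤ x ≤ 56. A'(x) = x/8 − (56−x)/(2π) = 0 gives x = 4·56/(π+4) ≈ 31.3656.
A'' = 1/8 + 1/(2π) > 0, so this gives the minimum combined area; x ≈ 31.3656 cm to the square.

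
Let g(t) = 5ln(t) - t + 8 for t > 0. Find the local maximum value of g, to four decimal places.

11.0472

g'(t) = 5/t − 1 = 0 gives t = 5.
g''(t) = -5/t², which is negative for t > 0, so this is a local maximum.
g(5) = 5·ln(5) - 5 + 8 ≈ 11.0472.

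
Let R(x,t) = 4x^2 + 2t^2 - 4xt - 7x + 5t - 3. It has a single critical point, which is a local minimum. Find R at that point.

-53/8

∂R/∂x = 8x - 4t - 7 = 0 and ∂R/∂t = -4x + 4t + 5 = 0, so (x, t) = (1/2, -3/4).
The Hessian has R_{xx} = 8, R_{tt} = 4, R_{xt} = -4, giving D = 16 > 0 with R_{xx} > 0, so the point is a local minimum.
R(1/2, -3/4) = -53/8.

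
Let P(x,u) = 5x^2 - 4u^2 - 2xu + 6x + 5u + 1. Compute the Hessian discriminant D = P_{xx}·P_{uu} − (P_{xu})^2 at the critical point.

-84

∂P/∂x = 10x - 2u + 6 = 0 and ∂P/∂u = -2x - 8u + 5 = 0, so (x, u) = (-19/42, 31/42).
The Hessian has P_{xx} = 10, P_{uu} = -8, P_{xu} = -2, giving D = -84 < 0, so the point is a saddle point.
D = (10)·(-8) − (-2)^2 = -84.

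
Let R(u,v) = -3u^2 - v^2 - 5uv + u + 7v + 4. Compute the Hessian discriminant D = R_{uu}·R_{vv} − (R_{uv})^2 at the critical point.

-13

∂R/∂u = -6u - 5v + 1 = 0 and ∂R/∂v = -5u - 2v + 7 = 0, so (u, v) = (33/13, -37/13).
The Hessian has R_{uu} = -6, R_{vv} = -2, R_{uv} = -5, giving D = -13 < 0, so the point is a saddle point.
D = (-6)·(-2) − (-5)^2 = -13.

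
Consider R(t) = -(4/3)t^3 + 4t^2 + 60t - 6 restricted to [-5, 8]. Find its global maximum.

682/3

The derivative is -4t^2 + 8t + 60, which vanishes at t = -3 and t = 5.
Candidates: R(-5) = -118/3; R(-3) = -114; R(5) = 682/3; R(8) = 142/3.
So the maximum is R(5) = 682/3.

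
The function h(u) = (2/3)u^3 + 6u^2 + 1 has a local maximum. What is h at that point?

73

Critical points: h'(u) = 2u^2 + 12u vanishes at u = -6, 0.
Second-derivative test with h''(u) = 4u + 12: h''(-6) = -12 < 0 ⇒ local maximum; h''(0) = 12 > 0 ⇒ local minimum.
So the local maximum value is h(-6) = 73.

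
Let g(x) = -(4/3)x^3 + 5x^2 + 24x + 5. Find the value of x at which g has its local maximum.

4

Critical points: g'(x) = -4x^2 + 10x + 24 vanishes at x = -3/2, 4.
g''(x) = -8x + 10. g''(-3/2) = 22 > 0 ⇒ local minimum; g''(4) = -22 < 0 ⇒ local maximum.
The local maximum is g(4) = 287/3.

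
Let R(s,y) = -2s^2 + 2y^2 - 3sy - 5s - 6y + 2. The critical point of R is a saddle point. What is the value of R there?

∂R/∂s = -4s - 3y - 5 = 0 and ∂R/∂y = -3s + 4y - 6 = 0, so (s, y) = (-38/25, 9/25).
The Hessian has R_{ss} = -4, R_{yy} = 4, R_{sy} = -3, giving D = -25 < 0, so the point is a saddle point.
R(-38/25, 9/25) = 118/25.

118/25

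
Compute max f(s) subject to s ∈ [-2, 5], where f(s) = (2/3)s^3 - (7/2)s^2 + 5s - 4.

f'(s) = 2s^2 - 7s + 5, which vanishes at s = 1 and s = 5/2.
Candidates: f(-2) = -100/3; f(1) = -11/6; f(5/2) = -71/24; f(5) = 101/6.
The maximum over the interval is 101/6, attained at s = 5.

101/6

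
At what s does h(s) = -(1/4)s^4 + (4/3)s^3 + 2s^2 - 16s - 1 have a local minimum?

Critical points: h'(s) = -s^3 + 4s^2 + 4s - 16 vanishes at s = -2, 2, 4.
h''(s) = -3s^2 + 8s + 4. h''(-2) = -24 < 0 ⇒ local maximum; h''(2) = 8 > 0 ⇒ local minimum; h''(4) = -12 < 0 ⇒ local maximum.
The local minimum is h(2) = -55/3.

2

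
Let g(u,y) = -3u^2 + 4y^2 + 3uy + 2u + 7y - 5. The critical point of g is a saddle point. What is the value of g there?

∂g/∂u = -6u + 3y + 2 = 0 and ∂g/∂y = 3u + 8y + 7 = 0, so (u, y) = (-5/57, -16/19).
The Hessian has g_{uu} = -6, g_{yy} = 8, g_{uy} = 3, giving D = -57 < 0, so the point is a saddle point.
g(-5/57, -16/19) = -458/57.

-458/57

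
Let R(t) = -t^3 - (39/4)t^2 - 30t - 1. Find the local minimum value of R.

27

R'(t) = -3t^2 - (39/2)t - 30 = 0 at t = -4, -5/2.
Since R''(t) = -6t - 39/2, we get R''(-4) = 9/2 > 0 ⇒ local minimum; R''(-5/2) = -9/2 < 0 ⇒ local maximum.
Thus R has its local minimum at t = -4, with value 27.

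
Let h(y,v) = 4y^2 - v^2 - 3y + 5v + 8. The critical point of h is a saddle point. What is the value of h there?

219/16

∂h/∂y = 8y - 3 = 0 and ∂h/∂v = -2v + 5 = 0, so (y, v) = (3/8, 5/2).
The Hessian has h_{yy} = 8, h_{vv} = -2, h_{yv} = 0, giving D = -16 < 0, so the point is a saddle point.
h(3/8, 5/2) = 219/16.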